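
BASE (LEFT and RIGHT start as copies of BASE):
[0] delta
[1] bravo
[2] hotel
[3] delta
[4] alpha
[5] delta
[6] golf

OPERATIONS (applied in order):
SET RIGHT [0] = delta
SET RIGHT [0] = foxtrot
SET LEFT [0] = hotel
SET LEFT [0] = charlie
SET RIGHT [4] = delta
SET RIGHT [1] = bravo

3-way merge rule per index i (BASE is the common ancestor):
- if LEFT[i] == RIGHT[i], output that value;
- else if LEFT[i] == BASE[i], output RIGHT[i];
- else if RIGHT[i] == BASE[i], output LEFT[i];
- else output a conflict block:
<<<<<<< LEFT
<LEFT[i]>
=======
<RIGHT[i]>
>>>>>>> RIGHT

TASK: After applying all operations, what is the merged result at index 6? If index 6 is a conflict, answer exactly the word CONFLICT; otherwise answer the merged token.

Final LEFT:  [charlie, bravo, hotel, delta, alpha, delta, golf]
Final RIGHT: [foxtrot, bravo, hotel, delta, delta, delta, golf]
i=0: BASE=delta L=charlie R=foxtrot all differ -> CONFLICT
i=1: L=bravo R=bravo -> agree -> bravo
i=2: L=hotel R=hotel -> agree -> hotel
i=3: L=delta R=delta -> agree -> delta
i=4: L=alpha=BASE, R=delta -> take RIGHT -> delta
i=5: L=delta R=delta -> agree -> delta
i=6: L=golf R=golf -> agree -> golf
Index 6 -> golf

Answer: golf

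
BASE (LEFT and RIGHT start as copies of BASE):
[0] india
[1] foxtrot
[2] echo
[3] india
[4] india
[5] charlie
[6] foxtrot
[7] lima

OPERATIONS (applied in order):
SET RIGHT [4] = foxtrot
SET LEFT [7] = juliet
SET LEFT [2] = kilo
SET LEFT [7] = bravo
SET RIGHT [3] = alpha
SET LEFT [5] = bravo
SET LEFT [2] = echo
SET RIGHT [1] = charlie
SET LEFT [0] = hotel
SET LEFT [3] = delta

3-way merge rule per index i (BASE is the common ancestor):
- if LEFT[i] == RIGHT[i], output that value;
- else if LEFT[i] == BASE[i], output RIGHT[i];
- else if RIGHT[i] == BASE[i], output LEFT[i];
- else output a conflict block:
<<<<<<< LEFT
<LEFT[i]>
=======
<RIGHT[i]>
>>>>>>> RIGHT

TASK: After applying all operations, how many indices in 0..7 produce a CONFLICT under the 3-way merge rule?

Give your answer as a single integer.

Final LEFT:  [hotel, foxtrot, echo, delta, india, bravo, foxtrot, bravo]
Final RIGHT: [india, charlie, echo, alpha, foxtrot, charlie, foxtrot, lima]
i=0: L=hotel, R=india=BASE -> take LEFT -> hotel
i=1: L=foxtrot=BASE, R=charlie -> take RIGHT -> charlie
i=2: L=echo R=echo -> agree -> echo
i=3: BASE=india L=delta R=alpha all differ -> CONFLICT
i=4: L=india=BASE, R=foxtrot -> take RIGHT -> foxtrot
i=5: L=bravo, R=charlie=BASE -> take LEFT -> bravo
i=6: L=foxtrot R=foxtrot -> agree -> foxtrot
i=7: L=bravo, R=lima=BASE -> take LEFT -> bravo
Conflict count: 1

Answer: 1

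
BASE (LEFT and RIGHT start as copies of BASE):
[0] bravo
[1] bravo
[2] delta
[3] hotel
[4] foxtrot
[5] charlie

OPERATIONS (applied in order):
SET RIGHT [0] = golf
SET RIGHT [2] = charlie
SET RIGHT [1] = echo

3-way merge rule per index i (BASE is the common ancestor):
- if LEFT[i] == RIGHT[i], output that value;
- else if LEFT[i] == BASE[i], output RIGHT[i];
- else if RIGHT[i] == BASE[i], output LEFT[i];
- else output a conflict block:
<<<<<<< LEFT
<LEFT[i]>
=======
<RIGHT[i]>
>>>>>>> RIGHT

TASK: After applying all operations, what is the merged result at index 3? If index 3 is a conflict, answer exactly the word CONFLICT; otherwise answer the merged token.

Answer: hotel

Derivation:
Final LEFT:  [bravo, bravo, delta, hotel, foxtrot, charlie]
Final RIGHT: [golf, echo, charlie, hotel, foxtrot, charlie]
i=0: L=bravo=BASE, R=golf -> take RIGHT -> golf
i=1: L=bravo=BASE, R=echo -> take RIGHT -> echo
i=2: L=delta=BASE, R=charlie -> take RIGHT -> charlie
i=3: L=hotel R=hotel -> agree -> hotel
i=4: L=foxtrot R=foxtrot -> agree -> foxtrot
i=5: L=charlie R=charlie -> agree -> charlie
Index 3 -> hotel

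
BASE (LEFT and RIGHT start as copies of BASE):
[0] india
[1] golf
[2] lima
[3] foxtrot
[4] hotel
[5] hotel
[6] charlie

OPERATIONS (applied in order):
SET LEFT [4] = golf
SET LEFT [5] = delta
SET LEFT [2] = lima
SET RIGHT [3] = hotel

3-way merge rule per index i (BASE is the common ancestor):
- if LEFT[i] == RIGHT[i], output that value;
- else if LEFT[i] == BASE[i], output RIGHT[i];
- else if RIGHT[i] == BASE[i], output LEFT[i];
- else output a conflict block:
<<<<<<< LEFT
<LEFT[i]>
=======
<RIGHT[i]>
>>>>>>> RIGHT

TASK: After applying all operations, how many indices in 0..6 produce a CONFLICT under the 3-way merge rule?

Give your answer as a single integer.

Final LEFT:  [india, golf, lima, foxtrot, golf, delta, charlie]
Final RIGHT: [india, golf, lima, hotel, hotel, hotel, charlie]
i=0: L=india R=india -> agree -> india
i=1: L=golf R=golf -> agree -> golf
i=2: L=lima R=lima -> agree -> lima
i=3: L=foxtrot=BASE, R=hotel -> take RIGHT -> hotel
i=4: L=golf, R=hotel=BASE -> take LEFT -> golf
i=5: L=delta, R=hotel=BASE -> take LEFT -> delta
i=6: L=charlie R=charlie -> agree -> charlie
Conflict count: 0

Answer: 0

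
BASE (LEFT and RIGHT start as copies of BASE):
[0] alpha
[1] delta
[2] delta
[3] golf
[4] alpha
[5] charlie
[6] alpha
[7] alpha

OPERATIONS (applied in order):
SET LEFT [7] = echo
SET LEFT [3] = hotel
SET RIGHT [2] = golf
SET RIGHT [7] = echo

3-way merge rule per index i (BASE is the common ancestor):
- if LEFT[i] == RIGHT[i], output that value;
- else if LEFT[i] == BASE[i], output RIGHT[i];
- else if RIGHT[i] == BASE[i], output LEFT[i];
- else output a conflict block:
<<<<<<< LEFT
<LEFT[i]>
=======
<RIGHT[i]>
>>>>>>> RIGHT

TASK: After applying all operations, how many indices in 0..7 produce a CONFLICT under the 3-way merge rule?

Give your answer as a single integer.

Final LEFT:  [alpha, delta, delta, hotel, alpha, charlie, alpha, echo]
Final RIGHT: [alpha, delta, golf, golf, alpha, charlie, alpha, echo]
i=0: L=alpha R=alpha -> agree -> alpha
i=1: L=delta R=delta -> agree -> delta
i=2: L=delta=BASE, R=golf -> take RIGHT -> golf
i=3: L=hotel, R=golf=BASE -> take LEFT -> hotel
i=4: L=alpha R=alpha -> agree -> alpha
i=5: L=charlie R=charlie -> agree -> charlie
i=6: L=alpha R=alpha -> agree -> alpha
i=7: L=echo R=echo -> agree -> echo
Conflict count: 0

Answer: 0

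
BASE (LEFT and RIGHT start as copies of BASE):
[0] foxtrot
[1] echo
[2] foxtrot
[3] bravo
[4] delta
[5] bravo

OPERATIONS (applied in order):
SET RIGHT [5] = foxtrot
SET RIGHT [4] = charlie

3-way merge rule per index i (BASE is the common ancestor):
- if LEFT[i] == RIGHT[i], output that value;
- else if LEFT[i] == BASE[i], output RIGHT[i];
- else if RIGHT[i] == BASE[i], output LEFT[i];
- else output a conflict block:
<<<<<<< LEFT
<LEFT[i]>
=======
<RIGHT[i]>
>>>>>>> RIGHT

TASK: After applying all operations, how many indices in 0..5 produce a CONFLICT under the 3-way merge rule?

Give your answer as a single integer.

Answer: 0

Derivation:
Final LEFT:  [foxtrot, echo, foxtrot, bravo, delta, bravo]
Final RIGHT: [foxtrot, echo, foxtrot, bravo, charlie, foxtrot]
i=0: L=foxtrot R=foxtrot -> agree -> foxtrot
i=1: L=echo R=echo -> agree -> echo
i=2: L=foxtrot R=foxtrot -> agree -> foxtrot
i=3: L=bravo R=bravo -> agree -> bravo
i=4: L=delta=BASE, R=charlie -> take RIGHT -> charlie
i=5: L=bravo=BASE, R=foxtrot -> take RIGHT -> foxtrot
Conflict count: 0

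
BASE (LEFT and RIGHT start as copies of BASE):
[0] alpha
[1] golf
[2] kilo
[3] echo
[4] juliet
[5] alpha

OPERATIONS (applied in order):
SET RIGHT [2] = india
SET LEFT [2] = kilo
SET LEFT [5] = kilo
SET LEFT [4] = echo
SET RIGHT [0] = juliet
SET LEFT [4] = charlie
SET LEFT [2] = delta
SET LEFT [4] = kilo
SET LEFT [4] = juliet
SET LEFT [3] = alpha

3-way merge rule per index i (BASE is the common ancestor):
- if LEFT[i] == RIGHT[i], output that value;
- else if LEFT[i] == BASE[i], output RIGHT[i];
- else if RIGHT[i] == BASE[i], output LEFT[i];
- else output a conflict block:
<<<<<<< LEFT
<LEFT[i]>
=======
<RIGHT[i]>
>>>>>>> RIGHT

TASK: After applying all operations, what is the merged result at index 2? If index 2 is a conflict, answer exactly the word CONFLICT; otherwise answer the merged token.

Answer: CONFLICT

Derivation:
Final LEFT:  [alpha, golf, delta, alpha, juliet, kilo]
Final RIGHT: [juliet, golf, india, echo, juliet, alpha]
i=0: L=alpha=BASE, R=juliet -> take RIGHT -> juliet
i=1: L=golf R=golf -> agree -> golf
i=2: BASE=kilo L=delta R=india all differ -> CONFLICT
i=3: L=alpha, R=echo=BASE -> take LEFT -> alpha
i=4: L=juliet R=juliet -> agree -> juliet
i=5: L=kilo, R=alpha=BASE -> take LEFT -> kilo
Index 2 -> CONFLICT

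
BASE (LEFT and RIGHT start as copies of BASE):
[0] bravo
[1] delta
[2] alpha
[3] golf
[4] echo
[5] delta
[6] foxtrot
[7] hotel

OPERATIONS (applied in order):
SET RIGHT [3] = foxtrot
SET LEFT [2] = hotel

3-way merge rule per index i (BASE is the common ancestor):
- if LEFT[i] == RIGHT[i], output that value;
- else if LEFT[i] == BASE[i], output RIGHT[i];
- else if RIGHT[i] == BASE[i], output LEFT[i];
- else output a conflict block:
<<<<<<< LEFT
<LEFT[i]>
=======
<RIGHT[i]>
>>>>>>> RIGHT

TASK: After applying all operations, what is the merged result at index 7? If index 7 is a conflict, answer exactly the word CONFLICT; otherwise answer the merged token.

Final LEFT:  [bravo, delta, hotel, golf, echo, delta, foxtrot, hotel]
Final RIGHT: [bravo, delta, alpha, foxtrot, echo, delta, foxtrot, hotel]
i=0: L=bravo R=bravo -> agree -> bravo
i=1: L=delta R=delta -> agree -> delta
i=2: L=hotel, R=alpha=BASE -> take LEFT -> hotel
i=3: L=golf=BASE, R=foxtrot -> take RIGHT -> foxtrot
i=4: L=echo R=echo -> agree -> echo
i=5: L=delta R=delta -> agree -> delta
i=6: L=foxtrot R=foxtrot -> agree -> foxtrot
i=7: L=hotel R=hotel -> agree -> hotel
Index 7 -> hotel

Answer: hotel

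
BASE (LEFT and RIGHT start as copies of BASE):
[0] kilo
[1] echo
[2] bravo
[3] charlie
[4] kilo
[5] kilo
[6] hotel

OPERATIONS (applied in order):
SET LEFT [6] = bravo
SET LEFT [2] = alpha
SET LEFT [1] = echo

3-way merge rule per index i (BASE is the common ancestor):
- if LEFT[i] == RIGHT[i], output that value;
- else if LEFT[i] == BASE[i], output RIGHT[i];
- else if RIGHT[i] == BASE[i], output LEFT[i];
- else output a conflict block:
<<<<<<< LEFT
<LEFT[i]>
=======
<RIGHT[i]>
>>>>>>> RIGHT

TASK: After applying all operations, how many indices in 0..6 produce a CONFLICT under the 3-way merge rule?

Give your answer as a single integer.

Final LEFT:  [kilo, echo, alpha, charlie, kilo, kilo, bravo]
Final RIGHT: [kilo, echo, bravo, charlie, kilo, kilo, hotel]
i=0: L=kilo R=kilo -> agree -> kilo
i=1: L=echo R=echo -> agree -> echo
i=2: L=alpha, R=bravo=BASE -> take LEFT -> alpha
i=3: L=charlie R=charlie -> agree -> charlie
i=4: L=kilo R=kilo -> agree -> kilo
i=5: L=kilo R=kilo -> agree -> kilo
i=6: L=bravo, R=hotel=BASE -> take LEFT -> bravo
Conflict count: 0

Answer: 0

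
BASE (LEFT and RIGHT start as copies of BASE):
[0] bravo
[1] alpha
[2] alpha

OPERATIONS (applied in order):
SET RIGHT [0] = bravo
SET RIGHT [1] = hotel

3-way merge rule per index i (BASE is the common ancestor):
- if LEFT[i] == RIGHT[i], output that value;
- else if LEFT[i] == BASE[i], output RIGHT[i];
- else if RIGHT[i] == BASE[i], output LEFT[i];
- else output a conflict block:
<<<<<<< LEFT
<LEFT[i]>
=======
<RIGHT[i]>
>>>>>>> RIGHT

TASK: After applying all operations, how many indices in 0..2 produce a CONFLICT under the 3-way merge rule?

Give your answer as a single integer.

Answer: 0

Derivation:
Final LEFT:  [bravo, alpha, alpha]
Final RIGHT: [bravo, hotel, alpha]
i=0: L=bravo R=bravo -> agree -> bravo
i=1: L=alpha=BASE, R=hotel -> take RIGHT -> hotel
i=2: L=alpha R=alpha -> agree -> alpha
Conflict count: 0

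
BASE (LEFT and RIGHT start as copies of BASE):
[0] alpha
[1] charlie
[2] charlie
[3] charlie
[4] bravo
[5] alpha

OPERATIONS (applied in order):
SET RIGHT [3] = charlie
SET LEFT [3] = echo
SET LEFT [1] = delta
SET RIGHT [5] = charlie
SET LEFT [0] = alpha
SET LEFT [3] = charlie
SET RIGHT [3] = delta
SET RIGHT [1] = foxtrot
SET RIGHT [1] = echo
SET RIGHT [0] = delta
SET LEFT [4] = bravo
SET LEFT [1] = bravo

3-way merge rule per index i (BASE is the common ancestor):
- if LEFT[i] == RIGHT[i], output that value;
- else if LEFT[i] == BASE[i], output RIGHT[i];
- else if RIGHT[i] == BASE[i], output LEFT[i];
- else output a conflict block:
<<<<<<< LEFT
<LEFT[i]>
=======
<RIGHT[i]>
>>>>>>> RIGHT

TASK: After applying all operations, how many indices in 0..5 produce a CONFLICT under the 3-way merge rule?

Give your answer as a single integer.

Answer: 1

Derivation:
Final LEFT:  [alpha, bravo, charlie, charlie, bravo, alpha]
Final RIGHT: [delta, echo, charlie, delta, bravo, charlie]
i=0: L=alpha=BASE, R=delta -> take RIGHT -> delta
i=1: BASE=charlie L=bravo R=echo all differ -> CONFLICT
i=2: L=charlie R=charlie -> agree -> charlie
i=3: L=charlie=BASE, R=delta -> take RIGHT -> delta
i=4: L=bravo R=bravo -> agree -> bravo
i=5: L=alpha=BASE, R=charlie -> take RIGHT -> charlie
Conflict count: 1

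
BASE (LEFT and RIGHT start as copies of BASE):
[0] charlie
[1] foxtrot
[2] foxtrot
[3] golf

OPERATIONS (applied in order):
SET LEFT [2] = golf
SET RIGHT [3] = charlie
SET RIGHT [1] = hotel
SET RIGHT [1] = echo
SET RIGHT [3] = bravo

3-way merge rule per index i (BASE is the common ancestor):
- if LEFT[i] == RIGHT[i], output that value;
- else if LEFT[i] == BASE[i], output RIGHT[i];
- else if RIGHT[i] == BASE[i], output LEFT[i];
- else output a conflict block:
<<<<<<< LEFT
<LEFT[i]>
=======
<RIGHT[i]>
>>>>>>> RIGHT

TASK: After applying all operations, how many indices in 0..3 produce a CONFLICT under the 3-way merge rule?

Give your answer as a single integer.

Answer: 0

Derivation:
Final LEFT:  [charlie, foxtrot, golf, golf]
Final RIGHT: [charlie, echo, foxtrot, bravo]
i=0: L=charlie R=charlie -> agree -> charlie
i=1: L=foxtrot=BASE, R=echo -> take RIGHT -> echo
i=2: L=golf, R=foxtrot=BASE -> take LEFT -> golf
i=3: L=golf=BASE, R=bravo -> take RIGHT -> bravo
Conflict count: 0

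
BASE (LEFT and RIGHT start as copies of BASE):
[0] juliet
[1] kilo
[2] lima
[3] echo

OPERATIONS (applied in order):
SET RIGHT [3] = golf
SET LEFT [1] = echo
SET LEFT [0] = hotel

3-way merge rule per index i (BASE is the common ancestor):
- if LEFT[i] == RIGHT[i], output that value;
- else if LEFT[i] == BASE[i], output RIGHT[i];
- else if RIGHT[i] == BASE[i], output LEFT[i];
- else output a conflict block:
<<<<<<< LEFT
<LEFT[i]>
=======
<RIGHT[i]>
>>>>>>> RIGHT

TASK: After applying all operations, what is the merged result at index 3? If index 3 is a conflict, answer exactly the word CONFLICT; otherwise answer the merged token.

Answer: golf

Derivation:
Final LEFT:  [hotel, echo, lima, echo]
Final RIGHT: [juliet, kilo, lima, golf]
i=0: L=hotel, R=juliet=BASE -> take LEFT -> hotel
i=1: L=echo, R=kilo=BASE -> take LEFT -> echo
i=2: L=lima R=lima -> agree -> lima
i=3: L=echo=BASE, R=golf -> take RIGHT -> golf
Index 3 -> golf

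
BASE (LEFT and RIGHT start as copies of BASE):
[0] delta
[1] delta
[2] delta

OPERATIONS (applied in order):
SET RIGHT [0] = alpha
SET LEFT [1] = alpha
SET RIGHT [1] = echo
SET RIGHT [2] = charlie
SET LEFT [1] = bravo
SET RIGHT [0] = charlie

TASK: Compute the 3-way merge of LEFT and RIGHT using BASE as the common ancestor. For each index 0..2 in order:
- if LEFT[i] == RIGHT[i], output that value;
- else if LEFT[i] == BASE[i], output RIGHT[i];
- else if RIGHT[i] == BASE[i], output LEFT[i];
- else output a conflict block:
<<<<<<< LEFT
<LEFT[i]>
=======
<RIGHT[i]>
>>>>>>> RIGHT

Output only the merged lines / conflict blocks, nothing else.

Final LEFT:  [delta, bravo, delta]
Final RIGHT: [charlie, echo, charlie]
i=0: L=delta=BASE, R=charlie -> take RIGHT -> charlie
i=1: BASE=delta L=bravo R=echo all differ -> CONFLICT
i=2: L=delta=BASE, R=charlie -> take RIGHT -> charlie

Answer: charlie
<<<<<<< LEFT
bravo
=======
echo
>>>>>>> RIGHT
charlie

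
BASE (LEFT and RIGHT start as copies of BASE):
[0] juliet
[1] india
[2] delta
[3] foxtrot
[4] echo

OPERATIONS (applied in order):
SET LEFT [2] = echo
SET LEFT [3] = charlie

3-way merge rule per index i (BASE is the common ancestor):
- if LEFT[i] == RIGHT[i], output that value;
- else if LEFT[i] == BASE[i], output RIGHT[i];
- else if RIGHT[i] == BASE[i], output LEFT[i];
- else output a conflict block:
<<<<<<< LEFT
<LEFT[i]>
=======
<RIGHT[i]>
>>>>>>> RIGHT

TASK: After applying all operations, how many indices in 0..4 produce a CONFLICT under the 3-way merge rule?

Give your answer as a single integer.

Answer: 0

Derivation:
Final LEFT:  [juliet, india, echo, charlie, echo]
Final RIGHT: [juliet, india, delta, foxtrot, echo]
i=0: L=juliet R=juliet -> agree -> juliet
i=1: L=india R=india -> agree -> india
i=2: L=echo, R=delta=BASE -> take LEFT -> echo
i=3: L=charlie, R=foxtrot=BASE -> take LEFT -> charlie
i=4: L=echo R=echo -> agree -> echo
Conflict count: 0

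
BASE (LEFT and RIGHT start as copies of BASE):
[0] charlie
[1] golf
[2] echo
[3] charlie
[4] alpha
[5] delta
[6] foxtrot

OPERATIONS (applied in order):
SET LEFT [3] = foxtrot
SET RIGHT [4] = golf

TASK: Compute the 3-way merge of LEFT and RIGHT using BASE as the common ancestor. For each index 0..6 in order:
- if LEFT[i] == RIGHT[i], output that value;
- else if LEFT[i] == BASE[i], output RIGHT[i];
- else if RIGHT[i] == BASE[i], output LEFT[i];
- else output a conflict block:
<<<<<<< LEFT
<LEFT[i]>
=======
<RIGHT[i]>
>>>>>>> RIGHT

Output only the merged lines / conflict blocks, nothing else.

Answer: charlie
golf
echo
foxtrot
golf
delta
foxtrot

Derivation:
Final LEFT:  [charlie, golf, echo, foxtrot, alpha, delta, foxtrot]
Final RIGHT: [charlie, golf, echo, charlie, golf, delta, foxtrot]
i=0: L=charlie R=charlie -> agree -> charlie
i=1: L=golf R=golf -> agree -> golf
i=2: L=echo R=echo -> agree -> echo
i=3: L=foxtrot, R=charlie=BASE -> take LEFT -> foxtrot
i=4: L=alpha=BASE, R=golf -> take RIGHT -> golf
i=5: L=delta R=delta -> agree -> delta
i=6: L=foxtrot R=foxtrot -> agree -> foxtrot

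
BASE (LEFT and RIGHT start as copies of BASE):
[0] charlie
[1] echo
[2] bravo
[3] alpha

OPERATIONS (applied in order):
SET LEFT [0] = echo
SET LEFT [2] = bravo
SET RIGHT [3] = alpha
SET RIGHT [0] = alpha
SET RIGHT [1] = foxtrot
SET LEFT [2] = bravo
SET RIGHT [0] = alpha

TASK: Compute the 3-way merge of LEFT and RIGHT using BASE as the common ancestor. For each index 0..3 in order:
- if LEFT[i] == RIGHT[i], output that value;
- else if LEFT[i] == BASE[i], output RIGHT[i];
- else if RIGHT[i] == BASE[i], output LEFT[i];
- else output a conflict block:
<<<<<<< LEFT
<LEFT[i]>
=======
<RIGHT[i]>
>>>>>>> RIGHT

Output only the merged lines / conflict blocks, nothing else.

Answer: <<<<<<< LEFT
echo
=======
alpha
>>>>>>> RIGHT
foxtrot
bravo
alpha

Derivation:
Final LEFT:  [echo, echo, bravo, alpha]
Final RIGHT: [alpha, foxtrot, bravo, alpha]
i=0: BASE=charlie L=echo R=alpha all differ -> CONFLICT
i=1: L=echo=BASE, R=foxtrot -> take RIGHT -> foxtrot
i=2: L=bravo R=bravo -> agree -> bravo
i=3: L=alpha R=alpha -> agree -> alpha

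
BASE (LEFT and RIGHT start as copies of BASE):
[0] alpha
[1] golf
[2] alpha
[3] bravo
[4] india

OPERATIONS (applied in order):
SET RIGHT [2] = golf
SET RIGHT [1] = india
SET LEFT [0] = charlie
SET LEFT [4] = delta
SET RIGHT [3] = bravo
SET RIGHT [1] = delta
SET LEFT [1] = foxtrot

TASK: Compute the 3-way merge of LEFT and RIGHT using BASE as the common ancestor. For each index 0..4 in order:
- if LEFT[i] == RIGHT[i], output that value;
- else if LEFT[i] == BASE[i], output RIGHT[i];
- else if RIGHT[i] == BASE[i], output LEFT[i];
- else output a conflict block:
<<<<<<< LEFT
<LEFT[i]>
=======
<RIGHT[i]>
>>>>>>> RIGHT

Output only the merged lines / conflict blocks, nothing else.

Answer: charlie
<<<<<<< LEFT
foxtrot
=======
delta
>>>>>>> RIGHT
golf
bravo
delta

Derivation:
Final LEFT:  [charlie, foxtrot, alpha, bravo, delta]
Final RIGHT: [alpha, delta, golf, bravo, india]
i=0: L=charlie, R=alpha=BASE -> take LEFT -> charlie
i=1: BASE=golf L=foxtrot R=delta all differ -> CONFLICT
i=2: L=alpha=BASE, R=golf -> take RIGHT -> golf
i=3: L=bravo R=bravo -> agree -> bravo
i=4: L=delta, R=india=BASE -> take LEFT -> delta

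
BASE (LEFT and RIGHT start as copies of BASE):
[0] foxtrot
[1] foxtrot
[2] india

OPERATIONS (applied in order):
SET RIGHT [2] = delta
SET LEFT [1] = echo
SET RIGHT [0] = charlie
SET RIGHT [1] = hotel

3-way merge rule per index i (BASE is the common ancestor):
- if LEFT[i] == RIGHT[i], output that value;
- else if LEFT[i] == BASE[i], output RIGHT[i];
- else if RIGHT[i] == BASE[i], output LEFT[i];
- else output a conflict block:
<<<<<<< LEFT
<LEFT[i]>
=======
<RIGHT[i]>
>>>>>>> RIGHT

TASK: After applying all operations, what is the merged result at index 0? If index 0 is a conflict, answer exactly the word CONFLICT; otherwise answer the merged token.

Final LEFT:  [foxtrot, echo, india]
Final RIGHT: [charlie, hotel, delta]
i=0: L=foxtrot=BASE, R=charlie -> take RIGHT -> charlie
i=1: BASE=foxtrot L=echo R=hotel all differ -> CONFLICT
i=2: L=india=BASE, R=delta -> take RIGHT -> delta
Index 0 -> charlie

Answer: charlie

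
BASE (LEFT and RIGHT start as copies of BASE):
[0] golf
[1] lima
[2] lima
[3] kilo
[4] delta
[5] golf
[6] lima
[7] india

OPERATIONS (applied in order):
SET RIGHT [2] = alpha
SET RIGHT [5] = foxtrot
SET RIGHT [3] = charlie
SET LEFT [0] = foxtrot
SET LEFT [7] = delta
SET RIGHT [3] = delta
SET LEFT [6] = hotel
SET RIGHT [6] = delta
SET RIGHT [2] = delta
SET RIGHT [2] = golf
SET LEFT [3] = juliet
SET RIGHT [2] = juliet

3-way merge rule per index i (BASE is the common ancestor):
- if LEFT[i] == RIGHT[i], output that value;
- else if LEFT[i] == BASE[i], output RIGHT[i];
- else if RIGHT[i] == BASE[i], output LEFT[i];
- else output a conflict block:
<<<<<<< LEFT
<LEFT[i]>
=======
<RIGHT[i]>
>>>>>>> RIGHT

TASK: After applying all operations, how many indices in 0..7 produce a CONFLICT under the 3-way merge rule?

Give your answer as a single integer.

Answer: 2

Derivation:
Final LEFT:  [foxtrot, lima, lima, juliet, delta, golf, hotel, delta]
Final RIGHT: [golf, lima, juliet, delta, delta, foxtrot, delta, india]
i=0: L=foxtrot, R=golf=BASE -> take LEFT -> foxtrot
i=1: L=lima R=lima -> agree -> lima
i=2: L=lima=BASE, R=juliet -> take RIGHT -> juliet
i=3: BASE=kilo L=juliet R=delta all differ -> CONFLICT
i=4: L=delta R=delta -> agree -> delta
i=5: L=golf=BASE, R=foxtrot -> take RIGHT -> foxtrot
i=6: BASE=lima L=hotel R=delta all differ -> CONFLICT
i=7: L=delta, R=india=BASE -> take LEFT -> delta
Conflict count: 2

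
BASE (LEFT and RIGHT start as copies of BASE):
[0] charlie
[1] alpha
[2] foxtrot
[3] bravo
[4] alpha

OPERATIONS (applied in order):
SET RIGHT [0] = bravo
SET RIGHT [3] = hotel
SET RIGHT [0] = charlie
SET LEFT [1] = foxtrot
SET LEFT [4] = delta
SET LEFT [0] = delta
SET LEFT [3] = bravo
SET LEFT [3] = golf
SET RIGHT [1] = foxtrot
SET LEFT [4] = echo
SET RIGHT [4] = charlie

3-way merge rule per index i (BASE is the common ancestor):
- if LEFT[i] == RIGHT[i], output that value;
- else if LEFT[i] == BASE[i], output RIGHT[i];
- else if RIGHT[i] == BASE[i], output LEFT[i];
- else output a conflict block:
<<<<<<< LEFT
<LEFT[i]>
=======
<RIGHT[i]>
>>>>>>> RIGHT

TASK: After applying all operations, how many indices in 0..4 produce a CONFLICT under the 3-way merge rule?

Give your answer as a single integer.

Answer: 2

Derivation:
Final LEFT:  [delta, foxtrot, foxtrot, golf, echo]
Final RIGHT: [charlie, foxtrot, foxtrot, hotel, charlie]
i=0: L=delta, R=charlie=BASE -> take LEFT -> delta
i=1: L=foxtrot R=foxtrot -> agree -> foxtrot
i=2: L=foxtrot R=foxtrot -> agree -> foxtrot
i=3: BASE=bravo L=golf R=hotel all differ -> CONFLICT
i=4: BASE=alpha L=echo R=charlie all differ -> CONFLICT
Conflict count: 2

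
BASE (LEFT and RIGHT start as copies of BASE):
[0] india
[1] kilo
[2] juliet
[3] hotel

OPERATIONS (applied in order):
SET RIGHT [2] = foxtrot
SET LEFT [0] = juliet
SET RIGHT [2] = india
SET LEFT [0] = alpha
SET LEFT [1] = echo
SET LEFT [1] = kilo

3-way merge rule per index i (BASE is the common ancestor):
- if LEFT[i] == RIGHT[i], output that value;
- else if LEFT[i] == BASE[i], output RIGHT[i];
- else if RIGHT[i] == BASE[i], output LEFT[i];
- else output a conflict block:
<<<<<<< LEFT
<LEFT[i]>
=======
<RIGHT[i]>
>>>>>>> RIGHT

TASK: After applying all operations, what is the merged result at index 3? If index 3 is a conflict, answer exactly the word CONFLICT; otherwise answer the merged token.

Final LEFT:  [alpha, kilo, juliet, hotel]
Final RIGHT: [india, kilo, india, hotel]
i=0: L=alpha, R=india=BASE -> take LEFT -> alpha
i=1: L=kilo R=kilo -> agree -> kilo
i=2: L=juliet=BASE, R=india -> take RIGHT -> india
i=3: L=hotel R=hotel -> agree -> hotel
Index 3 -> hotel

Answer: hotel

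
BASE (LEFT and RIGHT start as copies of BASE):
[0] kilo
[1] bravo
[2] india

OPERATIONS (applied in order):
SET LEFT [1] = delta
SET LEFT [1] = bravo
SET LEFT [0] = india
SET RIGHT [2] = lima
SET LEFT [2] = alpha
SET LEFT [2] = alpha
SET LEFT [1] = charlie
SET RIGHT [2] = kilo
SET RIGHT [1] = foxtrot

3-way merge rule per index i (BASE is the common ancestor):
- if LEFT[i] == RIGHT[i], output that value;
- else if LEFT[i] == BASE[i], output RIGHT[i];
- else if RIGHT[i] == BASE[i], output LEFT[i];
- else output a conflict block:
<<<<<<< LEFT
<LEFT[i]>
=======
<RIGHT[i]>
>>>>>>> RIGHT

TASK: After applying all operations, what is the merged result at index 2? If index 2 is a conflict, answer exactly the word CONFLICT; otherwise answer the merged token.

Final LEFT:  [india, charlie, alpha]
Final RIGHT: [kilo, foxtrot, kilo]
i=0: L=india, R=kilo=BASE -> take LEFT -> india
i=1: BASE=bravo L=charlie R=foxtrot all differ -> CONFLICT
i=2: BASE=india L=alpha R=kilo all differ -> CONFLICT
Index 2 -> CONFLICT

Answer: CONFLICT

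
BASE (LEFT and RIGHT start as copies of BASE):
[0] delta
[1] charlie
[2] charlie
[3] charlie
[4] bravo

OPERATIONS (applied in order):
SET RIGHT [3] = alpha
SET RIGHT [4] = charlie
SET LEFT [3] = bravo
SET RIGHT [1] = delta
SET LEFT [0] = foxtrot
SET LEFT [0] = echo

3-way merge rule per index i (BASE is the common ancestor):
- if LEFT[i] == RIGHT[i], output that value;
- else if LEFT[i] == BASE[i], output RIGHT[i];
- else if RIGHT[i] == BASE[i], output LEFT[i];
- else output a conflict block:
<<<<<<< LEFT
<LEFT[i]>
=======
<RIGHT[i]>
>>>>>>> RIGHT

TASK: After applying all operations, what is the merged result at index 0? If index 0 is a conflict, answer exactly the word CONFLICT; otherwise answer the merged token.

Answer: echo

Derivation:
Final LEFT:  [echo, charlie, charlie, bravo, bravo]
Final RIGHT: [delta, delta, charlie, alpha, charlie]
i=0: L=echo, R=delta=BASE -> take LEFT -> echo
i=1: L=charlie=BASE, R=delta -> take RIGHT -> delta
i=2: L=charlie R=charlie -> agree -> charlie
i=3: BASE=charlie L=bravo R=alpha all differ -> CONFLICT
i=4: L=bravo=BASE, R=charlie -> take RIGHT -> charlie
Index 0 -> echo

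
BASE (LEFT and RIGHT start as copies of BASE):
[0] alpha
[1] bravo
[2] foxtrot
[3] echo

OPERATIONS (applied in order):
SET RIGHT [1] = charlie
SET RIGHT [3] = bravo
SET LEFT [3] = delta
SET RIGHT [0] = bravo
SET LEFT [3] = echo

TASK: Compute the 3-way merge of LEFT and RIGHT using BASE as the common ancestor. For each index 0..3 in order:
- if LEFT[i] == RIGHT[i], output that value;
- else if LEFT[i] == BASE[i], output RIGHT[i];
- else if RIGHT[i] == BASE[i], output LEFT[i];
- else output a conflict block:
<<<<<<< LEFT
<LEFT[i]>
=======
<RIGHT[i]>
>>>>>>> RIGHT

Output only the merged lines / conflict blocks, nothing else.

Final LEFT:  [alpha, bravo, foxtrot, echo]
Final RIGHT: [bravo, charlie, foxtrot, bravo]
i=0: L=alpha=BASE, R=bravo -> take RIGHT -> bravo
i=1: L=bravo=BASE, R=charlie -> take RIGHT -> charlie
i=2: L=foxtrot R=foxtrot -> agree -> foxtrot
i=3: L=echo=BASE, R=bravo -> take RIGHT -> bravo

Answer: bravo
charlie
foxtrot
bravo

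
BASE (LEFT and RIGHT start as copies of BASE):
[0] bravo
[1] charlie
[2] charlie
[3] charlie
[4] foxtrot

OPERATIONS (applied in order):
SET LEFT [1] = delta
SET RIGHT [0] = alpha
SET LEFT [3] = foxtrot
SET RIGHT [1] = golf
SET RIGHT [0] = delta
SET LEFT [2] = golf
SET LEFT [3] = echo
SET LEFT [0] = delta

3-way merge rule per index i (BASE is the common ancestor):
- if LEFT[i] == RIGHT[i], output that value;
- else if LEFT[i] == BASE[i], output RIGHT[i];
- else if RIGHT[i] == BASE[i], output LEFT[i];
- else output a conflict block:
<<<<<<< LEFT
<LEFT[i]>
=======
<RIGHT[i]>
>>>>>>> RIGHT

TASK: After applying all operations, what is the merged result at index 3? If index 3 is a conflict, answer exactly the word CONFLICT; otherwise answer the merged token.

Final LEFT:  [delta, delta, golf, echo, foxtrot]
Final RIGHT: [delta, golf, charlie, charlie, foxtrot]
i=0: L=delta R=delta -> agree -> delta
i=1: BASE=charlie L=delta R=golf all differ -> CONFLICT
i=2: L=golf, R=charlie=BASE -> take LEFT -> golf
i=3: L=echo, R=charlie=BASE -> take LEFT -> echo
i=4: L=foxtrot R=foxtrot -> agree -> foxtrot
Index 3 -> echo

Answer: echo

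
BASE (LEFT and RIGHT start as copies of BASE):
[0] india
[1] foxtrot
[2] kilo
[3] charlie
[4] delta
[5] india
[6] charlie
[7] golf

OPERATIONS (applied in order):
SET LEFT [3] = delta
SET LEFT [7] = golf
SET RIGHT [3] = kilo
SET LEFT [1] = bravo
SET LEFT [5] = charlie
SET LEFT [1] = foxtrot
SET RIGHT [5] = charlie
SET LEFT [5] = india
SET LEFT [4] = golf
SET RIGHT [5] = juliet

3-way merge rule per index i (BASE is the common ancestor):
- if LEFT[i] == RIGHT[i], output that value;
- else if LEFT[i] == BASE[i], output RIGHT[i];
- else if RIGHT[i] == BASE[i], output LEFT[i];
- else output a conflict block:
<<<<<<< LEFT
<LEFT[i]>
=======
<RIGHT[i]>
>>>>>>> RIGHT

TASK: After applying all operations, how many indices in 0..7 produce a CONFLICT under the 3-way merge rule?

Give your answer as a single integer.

Answer: 1

Derivation:
Final LEFT:  [india, foxtrot, kilo, delta, golf, india, charlie, golf]
Final RIGHT: [india, foxtrot, kilo, kilo, delta, juliet, charlie, golf]
i=0: L=india R=india -> agree -> india
i=1: L=foxtrot R=foxtrot -> agree -> foxtrot
i=2: L=kilo R=kilo -> agree -> kilo
i=3: BASE=charlie L=delta R=kilo all differ -> CONFLICT
i=4: L=golf, R=delta=BASE -> take LEFT -> golf
i=5: L=india=BASE, R=juliet -> take RIGHT -> juliet
i=6: L=charlie R=charlie -> agree -> charlie
i=7: L=golf R=golf -> agree -> golf
Conflict count: 1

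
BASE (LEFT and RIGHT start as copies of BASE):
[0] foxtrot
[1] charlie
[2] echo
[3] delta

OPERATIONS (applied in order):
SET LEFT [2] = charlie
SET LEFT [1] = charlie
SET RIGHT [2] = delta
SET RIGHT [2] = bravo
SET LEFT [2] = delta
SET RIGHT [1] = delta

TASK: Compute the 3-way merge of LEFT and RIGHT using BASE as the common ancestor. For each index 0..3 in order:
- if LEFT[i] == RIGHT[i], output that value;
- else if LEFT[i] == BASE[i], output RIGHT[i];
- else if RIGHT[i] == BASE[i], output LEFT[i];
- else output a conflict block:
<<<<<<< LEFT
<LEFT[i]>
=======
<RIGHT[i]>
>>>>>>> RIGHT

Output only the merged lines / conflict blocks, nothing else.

Answer: foxtrot
delta
<<<<<<< LEFT
delta
=======
bravo
>>>>>>> RIGHT
delta

Derivation:
Final LEFT:  [foxtrot, charlie, delta, delta]
Final RIGHT: [foxtrot, delta, bravo, delta]
i=0: L=foxtrot R=foxtrot -> agree -> foxtrot
i=1: L=charlie=BASE, R=delta -> take RIGHT -> delta
i=2: BASE=echo L=delta R=bravo all differ -> CONFLICT
i=3: L=delta R=delta -> agree -> delta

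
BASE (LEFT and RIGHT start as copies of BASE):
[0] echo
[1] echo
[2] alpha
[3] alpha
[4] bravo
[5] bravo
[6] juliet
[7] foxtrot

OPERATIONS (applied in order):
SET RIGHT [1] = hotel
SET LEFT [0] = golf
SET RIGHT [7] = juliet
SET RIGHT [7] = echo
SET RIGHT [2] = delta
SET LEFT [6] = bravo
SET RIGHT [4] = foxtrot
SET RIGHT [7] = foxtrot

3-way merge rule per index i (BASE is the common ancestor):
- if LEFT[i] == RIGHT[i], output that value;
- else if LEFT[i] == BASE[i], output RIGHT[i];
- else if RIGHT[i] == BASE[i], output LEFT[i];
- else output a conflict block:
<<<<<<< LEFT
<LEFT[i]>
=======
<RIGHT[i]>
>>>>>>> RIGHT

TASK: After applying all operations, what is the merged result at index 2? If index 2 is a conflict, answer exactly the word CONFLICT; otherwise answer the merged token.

Final LEFT:  [golf, echo, alpha, alpha, bravo, bravo, bravo, foxtrot]
Final RIGHT: [echo, hotel, delta, alpha, foxtrot, bravo, juliet, foxtrot]
i=0: L=golf, R=echo=BASE -> take LEFT -> golf
i=1: L=echo=BASE, R=hotel -> take RIGHT -> hotel
i=2: L=alpha=BASE, R=delta -> take RIGHT -> delta
i=3: L=alpha R=alpha -> agree -> alpha
i=4: L=bravo=BASE, R=foxtrot -> take RIGHT -> foxtrot
i=5: L=bravo R=bravo -> agree -> bravo
i=6: L=bravo, R=juliet=BASE -> take LEFT -> bravo
i=7: L=foxtrot R=foxtrot -> agree -> foxtrot
Index 2 -> delta

Answer: delta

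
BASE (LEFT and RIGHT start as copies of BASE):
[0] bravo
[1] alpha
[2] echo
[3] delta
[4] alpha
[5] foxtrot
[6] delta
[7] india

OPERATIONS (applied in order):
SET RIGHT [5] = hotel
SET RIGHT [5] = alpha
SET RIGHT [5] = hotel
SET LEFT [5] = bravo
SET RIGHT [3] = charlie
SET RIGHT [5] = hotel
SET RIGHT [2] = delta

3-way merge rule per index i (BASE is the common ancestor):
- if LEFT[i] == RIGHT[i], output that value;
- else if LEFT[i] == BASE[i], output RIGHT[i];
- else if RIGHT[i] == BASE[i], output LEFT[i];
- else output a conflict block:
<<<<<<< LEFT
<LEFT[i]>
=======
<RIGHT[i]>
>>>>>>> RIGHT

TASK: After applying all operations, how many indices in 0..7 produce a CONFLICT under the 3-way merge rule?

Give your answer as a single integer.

Answer: 1

Derivation:
Final LEFT:  [bravo, alpha, echo, delta, alpha, bravo, delta, india]
Final RIGHT: [bravo, alpha, delta, charlie, alpha, hotel, delta, india]
i=0: L=bravo R=bravo -> agree -> bravo
i=1: L=alpha R=alpha -> agree -> alpha
i=2: L=echo=BASE, R=delta -> take RIGHT -> delta
i=3: L=delta=BASE, R=charlie -> take RIGHT -> charlie
i=4: L=alpha R=alpha -> agree -> alpha
i=5: BASE=foxtrot L=bravo R=hotel all differ -> CONFLICT
i=6: L=delta R=delta -> agree -> delta
i=7: L=india R=india -> agree -> india
Conflict count: 1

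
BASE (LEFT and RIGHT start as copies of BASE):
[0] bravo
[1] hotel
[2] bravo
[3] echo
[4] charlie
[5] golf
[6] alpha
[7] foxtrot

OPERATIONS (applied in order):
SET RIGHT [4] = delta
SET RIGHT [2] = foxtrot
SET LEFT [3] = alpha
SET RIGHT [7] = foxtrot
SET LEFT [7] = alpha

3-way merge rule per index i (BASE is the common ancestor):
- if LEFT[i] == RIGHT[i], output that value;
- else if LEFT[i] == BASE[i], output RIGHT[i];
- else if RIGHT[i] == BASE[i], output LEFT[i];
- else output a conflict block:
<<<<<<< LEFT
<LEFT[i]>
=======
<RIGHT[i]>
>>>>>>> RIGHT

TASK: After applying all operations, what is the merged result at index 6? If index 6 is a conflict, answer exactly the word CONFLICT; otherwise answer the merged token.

Final LEFT:  [bravo, hotel, bravo, alpha, charlie, golf, alpha, alpha]
Final RIGHT: [bravo, hotel, foxtrot, echo, delta, golf, alpha, foxtrot]
i=0: L=bravo R=bravo -> agree -> bravo
i=1: L=hotel R=hotel -> agree -> hotel
i=2: L=bravo=BASE, R=foxtrot -> take RIGHT -> foxtrot
i=3: L=alpha, R=echo=BASE -> take LEFT -> alpha
i=4: L=charlie=BASE, R=delta -> take RIGHT -> delta
i=5: L=golf R=golf -> agree -> golf
i=6: L=alpha R=alpha -> agree -> alpha
i=7: L=alpha, R=foxtrot=BASE -> take LEFT -> alpha
Index 6 -> alpha

Answer: alpha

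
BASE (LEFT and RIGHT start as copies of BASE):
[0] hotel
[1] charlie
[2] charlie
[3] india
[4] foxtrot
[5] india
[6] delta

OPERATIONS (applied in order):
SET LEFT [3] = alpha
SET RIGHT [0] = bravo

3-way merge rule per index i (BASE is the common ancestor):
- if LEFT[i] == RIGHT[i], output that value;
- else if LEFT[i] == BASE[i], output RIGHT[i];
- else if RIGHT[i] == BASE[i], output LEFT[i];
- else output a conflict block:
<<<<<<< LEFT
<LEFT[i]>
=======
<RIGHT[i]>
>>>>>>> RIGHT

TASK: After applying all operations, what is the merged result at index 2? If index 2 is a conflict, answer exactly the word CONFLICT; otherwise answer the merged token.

Final LEFT:  [hotel, charlie, charlie, alpha, foxtrot, india, delta]
Final RIGHT: [bravo, charlie, charlie, india, foxtrot, india, delta]
i=0: L=hotel=BASE, R=bravo -> take RIGHT -> bravo
i=1: L=charlie R=charlie -> agree -> charlie
i=2: L=charlie R=charlie -> agree -> charlie
i=3: L=alpha, R=india=BASE -> take LEFT -> alpha
i=4: L=foxtrot R=foxtrot -> agree -> foxtrot
i=5: L=india R=india -> agree -> india
i=6: L=delta R=delta -> agree -> delta
Index 2 -> charlie

Answer: charlie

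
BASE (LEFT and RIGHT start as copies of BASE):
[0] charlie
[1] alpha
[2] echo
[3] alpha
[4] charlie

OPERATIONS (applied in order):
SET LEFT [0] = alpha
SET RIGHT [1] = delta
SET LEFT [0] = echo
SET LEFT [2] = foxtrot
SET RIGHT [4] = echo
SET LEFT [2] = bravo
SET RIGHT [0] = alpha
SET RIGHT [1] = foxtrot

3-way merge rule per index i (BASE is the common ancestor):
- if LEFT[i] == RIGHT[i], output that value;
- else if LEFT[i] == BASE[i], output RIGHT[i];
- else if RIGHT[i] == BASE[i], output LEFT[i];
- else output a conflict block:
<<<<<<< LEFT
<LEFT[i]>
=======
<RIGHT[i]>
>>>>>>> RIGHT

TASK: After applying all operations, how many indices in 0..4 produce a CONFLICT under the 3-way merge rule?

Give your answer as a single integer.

Answer: 1

Derivation:
Final LEFT:  [echo, alpha, bravo, alpha, charlie]
Final RIGHT: [alpha, foxtrot, echo, alpha, echo]
i=0: BASE=charlie L=echo R=alpha all differ -> CONFLICT
i=1: L=alpha=BASE, R=foxtrot -> take RIGHT -> foxtrot
i=2: L=bravo, R=echo=BASE -> take LEFT -> bravo
i=3: L=alpha R=alpha -> agree -> alpha
i=4: L=charlie=BASE, R=echo -> take RIGHT -> echo
Conflict count: 1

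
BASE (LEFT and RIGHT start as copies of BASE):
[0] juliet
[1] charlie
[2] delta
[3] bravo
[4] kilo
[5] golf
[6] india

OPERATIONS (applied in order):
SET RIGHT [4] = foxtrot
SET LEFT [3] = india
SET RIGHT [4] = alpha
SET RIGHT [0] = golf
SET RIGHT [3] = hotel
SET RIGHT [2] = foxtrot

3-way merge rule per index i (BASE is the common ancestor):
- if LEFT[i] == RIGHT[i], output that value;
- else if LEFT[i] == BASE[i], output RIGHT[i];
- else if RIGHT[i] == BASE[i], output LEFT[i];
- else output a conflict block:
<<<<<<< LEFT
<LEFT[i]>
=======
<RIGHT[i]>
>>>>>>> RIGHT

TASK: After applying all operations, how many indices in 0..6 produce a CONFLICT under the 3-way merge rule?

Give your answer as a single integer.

Final LEFT:  [juliet, charlie, delta, india, kilo, golf, india]
Final RIGHT: [golf, charlie, foxtrot, hotel, alpha, golf, india]
i=0: L=juliet=BASE, R=golf -> take RIGHT -> golf
i=1: L=charlie R=charlie -> agree -> charlie
i=2: L=delta=BASE, R=foxtrot -> take RIGHT -> foxtrot
i=3: BASE=bravo L=india R=hotel all differ -> CONFLICT
i=4: L=kilo=BASE, R=alpha -> take RIGHT -> alpha
i=5: L=golf R=golf -> agree -> golf
i=6: L=india R=india -> agree -> india
Conflict count: 1

Answer: 1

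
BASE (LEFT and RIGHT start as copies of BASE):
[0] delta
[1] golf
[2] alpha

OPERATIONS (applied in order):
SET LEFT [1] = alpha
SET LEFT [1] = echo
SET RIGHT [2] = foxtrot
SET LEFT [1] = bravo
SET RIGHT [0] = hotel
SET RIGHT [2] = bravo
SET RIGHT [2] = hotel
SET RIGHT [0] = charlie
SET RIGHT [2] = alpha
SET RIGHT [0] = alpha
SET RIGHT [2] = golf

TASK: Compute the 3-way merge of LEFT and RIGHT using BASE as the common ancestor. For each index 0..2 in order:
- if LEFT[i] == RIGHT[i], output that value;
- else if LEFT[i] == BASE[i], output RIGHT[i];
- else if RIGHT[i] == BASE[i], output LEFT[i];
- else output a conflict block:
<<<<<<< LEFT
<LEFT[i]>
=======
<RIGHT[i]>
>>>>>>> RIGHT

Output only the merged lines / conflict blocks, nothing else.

Final LEFT:  [delta, bravo, alpha]
Final RIGHT: [alpha, golf, golf]
i=0: L=delta=BASE, R=alpha -> take RIGHT -> alpha
i=1: L=bravo, R=golf=BASE -> take LEFT -> bravo
i=2: L=alpha=BASE, R=golf -> take RIGHT -> golf

Answer: alpha
bravo
golf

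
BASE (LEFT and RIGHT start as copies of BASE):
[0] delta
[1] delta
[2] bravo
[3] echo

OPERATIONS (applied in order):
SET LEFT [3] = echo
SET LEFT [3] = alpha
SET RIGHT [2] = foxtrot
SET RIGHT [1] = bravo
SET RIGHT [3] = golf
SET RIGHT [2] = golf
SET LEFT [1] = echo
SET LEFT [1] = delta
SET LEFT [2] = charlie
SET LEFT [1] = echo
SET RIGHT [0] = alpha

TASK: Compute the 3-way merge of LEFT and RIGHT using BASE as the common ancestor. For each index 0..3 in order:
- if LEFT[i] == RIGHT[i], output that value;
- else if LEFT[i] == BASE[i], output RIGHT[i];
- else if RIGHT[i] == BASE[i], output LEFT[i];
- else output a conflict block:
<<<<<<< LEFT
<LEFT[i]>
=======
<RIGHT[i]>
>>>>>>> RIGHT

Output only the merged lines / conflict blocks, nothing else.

Final LEFT:  [delta, echo, charlie, alpha]
Final RIGHT: [alpha, bravo, golf, golf]
i=0: L=delta=BASE, R=alpha -> take RIGHT -> alpha
i=1: BASE=delta L=echo R=bravo all differ -> CONFLICT
i=2: BASE=bravo L=charlie R=golf all differ -> CONFLICT
i=3: BASE=echo L=alpha R=golf all differ -> CONFLICT

Answer: alpha
<<<<<<< LEFT
echo
=======
bravo
>>>>>>> RIGHT
<<<<<<< LEFT
charlie
=======
golf
>>>>>>> RIGHT
<<<<<<< LEFT
alpha
=======
golf
>>>>>>> RIGHT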